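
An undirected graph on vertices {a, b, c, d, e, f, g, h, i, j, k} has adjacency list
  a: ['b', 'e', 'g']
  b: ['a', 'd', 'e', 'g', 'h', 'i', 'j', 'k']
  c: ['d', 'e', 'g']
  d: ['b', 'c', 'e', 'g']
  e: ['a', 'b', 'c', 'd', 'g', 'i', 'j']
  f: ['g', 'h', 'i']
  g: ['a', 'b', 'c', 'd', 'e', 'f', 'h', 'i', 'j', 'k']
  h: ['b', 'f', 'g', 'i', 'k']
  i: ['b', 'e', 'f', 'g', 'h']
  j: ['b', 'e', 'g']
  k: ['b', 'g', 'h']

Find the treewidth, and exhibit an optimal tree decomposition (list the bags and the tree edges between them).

The largest bag has 4 vertices, giving width 3; this decomposition certifies tw(G) ≤ 3. For the lower bound, the 4 vertices {c, d, e, g} are pairwise adjacent, and any tree decomposition puts a clique entirely inside one bag — forcing width ≥ 3. Hence tw(G) = 3 exactly.

Treewidth 3.
One optimal decomposition is:
Bags: B1 = {b, e, g, i}  B2 = {b, d, e, g}  B3 = {b, g, h, i}  B4 = {a, b, e, g}  B5 = {c, d, e, g}  B6 = {f, g, h, i}  B7 = {b, e, g, j}  B8 = {b, g, h, k}
Tree: B1–B2, B1–B3, B1–B4, B2–B5, B3–B6, B4–B7, B3–B8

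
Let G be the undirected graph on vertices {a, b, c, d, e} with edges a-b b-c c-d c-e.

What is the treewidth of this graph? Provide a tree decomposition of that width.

Every bag has size at most 2, so the width is 2 − 1 = 1 and tw(G) ≤ 1. Any graph with an edge has treewidth ≥ 1, and G has the edge e–c. Hence tw(G) = 1 exactly.

Treewidth 1.
One optimal decomposition is:
Bags: B1 = {c, e}  B2 = {c, d}  B3 = {b, c}  B4 = {a, b}
Tree: B1–B2, B1–B3, B3–B4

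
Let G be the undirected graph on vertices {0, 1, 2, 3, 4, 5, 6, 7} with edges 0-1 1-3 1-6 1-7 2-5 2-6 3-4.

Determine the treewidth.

A width-1 tree decomposition is:
Bags: B1 = {1, 3}  B2 = {1, 7}  B3 = {0, 1}  B4 = {3, 4}  B5 = {1, 6}  B6 = {2, 6}  B7 = {2, 5}
Tree: B1–B2, B2–B3, B1–B4, B2–B5, B5–B6, B6–B7
Each bag holds 2 vertices, so the decomposition has width 1, which upper-bounds the treewidth. G has an edge, so its treewidth is at least 1. Combining the bounds, tw(G) = 1.

1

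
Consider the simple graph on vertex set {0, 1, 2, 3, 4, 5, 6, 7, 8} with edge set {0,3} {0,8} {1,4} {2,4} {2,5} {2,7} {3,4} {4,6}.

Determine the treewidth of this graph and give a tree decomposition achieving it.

Every bag has size at most 2, so the width is 2 − 1 = 1 and tw(G) ≤ 1. G has an edge, so its treewidth is at least 1. Hence tw(G) = 1 exactly.

Treewidth 1.
One optimal decomposition is:
Bags: B1 = {3, 4}  B2 = {0, 3}  B3 = {1, 4}  B4 = {2, 4}  B5 = {2, 5}  B6 = {2, 7}  B7 = {0, 8}  B8 = {4, 6}
Tree: B1–B2, B1–B3, B1–B4, B4–B5, B4–B6, B2–B7, B4–B8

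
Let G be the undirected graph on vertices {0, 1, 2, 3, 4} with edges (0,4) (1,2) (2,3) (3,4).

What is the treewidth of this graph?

1

A width-1 tree decomposition is:
Bags: B1 = {1, 2}  B2 = {2, 3}  B3 = {3, 4}  B4 = {0, 4}
Tree: B1–B2, B2–B3, B3–B4
Every bag has size at most 2, so the width is 2 − 1 = 1 and tw(G) ≤ 1. G has an edge, so its treewidth is at least 1. Combining the bounds, tw(G) = 1.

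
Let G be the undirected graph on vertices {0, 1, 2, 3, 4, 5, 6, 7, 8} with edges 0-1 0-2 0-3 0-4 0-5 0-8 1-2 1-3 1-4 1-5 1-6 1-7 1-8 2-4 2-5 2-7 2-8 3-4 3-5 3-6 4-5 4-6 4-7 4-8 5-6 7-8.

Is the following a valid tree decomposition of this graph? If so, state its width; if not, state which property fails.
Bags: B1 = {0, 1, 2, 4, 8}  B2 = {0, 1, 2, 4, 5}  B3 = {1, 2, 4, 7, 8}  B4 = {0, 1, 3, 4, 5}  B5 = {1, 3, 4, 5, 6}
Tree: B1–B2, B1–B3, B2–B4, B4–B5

Yes; width 4.

Checking the three conditions: (i) the bags cover all of {0, 1, 2, 3, 4, 5, 6, 7, 8}; (ii) for each edge, some bag contains both endpoints; (iii) the bags containing any fixed vertex form a subtree. All hold, so the decomposition is valid with width 5 − 1 = 4.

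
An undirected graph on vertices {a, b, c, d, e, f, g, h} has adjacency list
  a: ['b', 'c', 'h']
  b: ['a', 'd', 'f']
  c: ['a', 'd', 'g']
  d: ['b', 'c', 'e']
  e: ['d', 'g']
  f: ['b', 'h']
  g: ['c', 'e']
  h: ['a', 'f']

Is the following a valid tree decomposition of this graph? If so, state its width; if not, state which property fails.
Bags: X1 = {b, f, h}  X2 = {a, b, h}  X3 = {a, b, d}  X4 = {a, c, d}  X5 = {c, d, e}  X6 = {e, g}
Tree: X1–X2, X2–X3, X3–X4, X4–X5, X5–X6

A tree decomposition must satisfy three properties: every vertex lies in some bag; for every edge, both endpoints lie together in some bag; and for every vertex, the bags containing it form a connected subtree. Here edge (c,g) lies in no bag, so the decomposition is invalid.

No — edge (c,g) lies in no bag.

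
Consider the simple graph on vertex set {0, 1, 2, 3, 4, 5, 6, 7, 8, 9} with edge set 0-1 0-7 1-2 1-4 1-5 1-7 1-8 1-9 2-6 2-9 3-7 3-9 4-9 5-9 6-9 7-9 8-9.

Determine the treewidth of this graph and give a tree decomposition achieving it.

Treewidth 2.
One such decomposition:
Bags: B1 = {1, 5, 9}  B2 = {1, 7, 9}  B3 = {1, 2, 9}  B4 = {3, 7, 9}  B5 = {2, 6, 9}  B6 = {1, 8, 9}  B7 = {0, 1, 7}  B8 = {1, 4, 9}
Tree: B1–B2, B1–B3, B2–B4, B3–B5, B1–B6, B2–B7, B3–B8

Each bag holds 3 vertices, so the decomposition has width 2, which upper-bounds the treewidth. For the lower bound, the 3 vertices {0, 1, 7} are pairwise adjacent, and any tree decomposition puts a clique entirely inside one bag — forcing width ≥ 2. Therefore the treewidth is 2.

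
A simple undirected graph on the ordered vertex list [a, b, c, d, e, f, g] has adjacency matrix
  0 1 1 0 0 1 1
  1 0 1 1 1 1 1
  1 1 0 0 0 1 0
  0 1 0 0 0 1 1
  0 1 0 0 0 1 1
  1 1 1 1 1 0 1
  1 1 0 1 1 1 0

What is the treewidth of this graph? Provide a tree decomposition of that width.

Every bag has size at most 4, so the width is 4 − 1 = 3 and tw(G) ≤ 3. Conversely, {b, d, f, g} is a clique of size 4, and the vertices of any clique must share a bag in every tree decomposition; so some bag has ≥ 4 vertices and tw(G) ≥ 3. Hence tw(G) = 3 exactly.

Treewidth 3.
Bags: B1 = {b, e, f, g}  B2 = {b, d, f, g}  B3 = {a, b, f, g}  B4 = {a, b, c, f}
Tree: B1–B2, B1–B3, B3–B4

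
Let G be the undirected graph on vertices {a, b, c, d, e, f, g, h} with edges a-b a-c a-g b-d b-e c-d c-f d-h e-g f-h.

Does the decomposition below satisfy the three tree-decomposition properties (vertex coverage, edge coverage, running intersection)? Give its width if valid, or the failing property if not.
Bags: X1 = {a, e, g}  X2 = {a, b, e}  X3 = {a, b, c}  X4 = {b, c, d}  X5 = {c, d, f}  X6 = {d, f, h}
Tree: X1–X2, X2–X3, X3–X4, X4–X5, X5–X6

Yes; width 2.

Vertex coverage: the bags together contain {a, b, c, d, e, f, g, h}, the full vertex set. Edge coverage: each edge of G has both endpoints in at least one bag. Running intersection: for every vertex, the bags containing it form a connected subtree. All three properties hold, so this is a valid tree decomposition of width max|bag| − 1 = 2, and hence tw(G) ≤ 2.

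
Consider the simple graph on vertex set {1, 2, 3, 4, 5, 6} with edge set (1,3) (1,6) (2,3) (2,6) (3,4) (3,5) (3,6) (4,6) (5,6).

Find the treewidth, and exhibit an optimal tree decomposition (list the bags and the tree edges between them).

Treewidth 2.
One optimal decomposition is:
Bags: B1 = {3, 4, 6}  B2 = {2, 3, 6}  B3 = {3, 5, 6}  B4 = {1, 3, 6}
Tree: B1–B2, B1–B3, B3–B4

Each bag holds 3 vertices, so the decomposition has width 2, which upper-bounds the treewidth. For the lower bound, the 3 vertices {1, 3, 6} are pairwise adjacent, and any tree decomposition puts a clique entirely inside one bag — forcing width ≥ 2. The upper and lower bounds meet at 2, so that is the treewidth.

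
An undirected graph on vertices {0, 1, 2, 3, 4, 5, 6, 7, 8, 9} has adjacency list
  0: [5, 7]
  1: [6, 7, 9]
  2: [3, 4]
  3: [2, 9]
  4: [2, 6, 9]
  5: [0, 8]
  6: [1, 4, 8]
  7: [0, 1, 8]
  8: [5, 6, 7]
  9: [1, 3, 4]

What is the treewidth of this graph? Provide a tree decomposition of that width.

Treewidth 2.
One optimal decomposition is:
Bags: B1 = {0, 5, 8}  B2 = {0, 7, 8}  B3 = {6, 7, 8}  B4 = {1, 6, 7}  B5 = {1, 4, 6}  B6 = {1, 4, 9}  B7 = {2, 4, 9}  B8 = {2, 3, 9}
Tree: B1–B2, B2–B3, B3–B4, B4–B5, B5–B6, B6–B7, B7–B8

The largest bag has 3 vertices, giving width 2; this decomposition certifies tw(G) ≤ 2. The edges 5–0–7–8–5 form a cycle, so G is not a tree and its treewidth is at least 2. Therefore the treewidth is 2.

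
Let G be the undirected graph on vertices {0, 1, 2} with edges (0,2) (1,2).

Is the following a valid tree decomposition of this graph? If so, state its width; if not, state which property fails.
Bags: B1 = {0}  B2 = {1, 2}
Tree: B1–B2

A tree decomposition must satisfy three properties: every vertex lies in some bag; for every edge, both endpoints lie together in some bag; and for every vertex, the bags containing it form a connected subtree. Here edge (2,0) lies in no bag, so the decomposition is invalid.

No — edge (2,0) lies in no bag.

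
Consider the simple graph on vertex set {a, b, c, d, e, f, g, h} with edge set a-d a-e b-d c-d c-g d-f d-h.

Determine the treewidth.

1

A width-1 tree decomposition is:
Bags: B1 = {c, d}  B2 = {d, h}  B3 = {b, d}  B4 = {c, g}  B5 = {d, f}  B6 = {a, d}  B7 = {a, e}
Tree: B1–B2, B1–B3, B1–B4, B1–B5, B1–B6, B6–B7
Each bag holds 2 vertices, so the decomposition has width 1, which upper-bounds the treewidth. G has an edge, so its treewidth is at least 1. Therefore the treewidth is 1.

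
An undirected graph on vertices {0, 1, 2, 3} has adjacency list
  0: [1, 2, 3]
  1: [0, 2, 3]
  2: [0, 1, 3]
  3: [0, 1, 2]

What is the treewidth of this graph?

3

A width-3 tree decomposition is:
Bags: B1 = {0, 1, 2, 3}
Tree: (single bag)
A single bag containing all 4 vertices is trivially a valid decomposition of width 3. On the other hand G contains the 4-clique {0, 1, 2, 3}. A clique must lie in a single bag of any decomposition, so no decomposition can have width below 3. The upper and lower bounds meet at 3, so that is the treewidth.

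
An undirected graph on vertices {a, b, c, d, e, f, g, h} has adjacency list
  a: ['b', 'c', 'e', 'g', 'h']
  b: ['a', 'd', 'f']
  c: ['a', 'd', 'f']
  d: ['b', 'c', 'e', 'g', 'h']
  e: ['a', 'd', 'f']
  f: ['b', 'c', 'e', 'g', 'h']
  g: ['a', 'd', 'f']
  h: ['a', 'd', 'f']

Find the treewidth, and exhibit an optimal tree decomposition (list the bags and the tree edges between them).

Treewidth 3.
One optimal decomposition is:
Bags: B1 = {a, d, f, g}  B2 = {a, d, f, h}  B3 = {a, d, e, f}  B4 = {a, b, d, f}  B5 = {a, c, d, f}
Tree: B1–B2, B2–B3, B3–B4, B4–B5

Each bag holds 4 vertices, so the decomposition has width 3, which upper-bounds the treewidth. For the lower bound: the 4 vertex sets {f,g}, {d,h}, {a}, {e} are disjoint, each induces a connected subgraph, and every pair is joined by at least one edge of G. Contracting each set to a single vertex therefore yields K_{4} as a minor, and since treewidth is minor-monotone, tw(G) ≥ tw(K_{4}) = 3. The upper and lower bounds meet at 3, so that is the treewidth.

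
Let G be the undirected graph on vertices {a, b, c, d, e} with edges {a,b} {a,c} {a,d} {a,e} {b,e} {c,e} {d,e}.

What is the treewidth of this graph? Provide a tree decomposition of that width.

Treewidth 2.
One such decomposition:
Bags: B1 = {a, d, e}  B2 = {a, b, e}  B3 = {a, c, e}
Tree: B1–B2, B2–B3

Each bag holds 3 vertices, so the decomposition has width 2, which upper-bounds the treewidth. For the lower bound, the 3 vertices {a, d, e} are pairwise adjacent, and any tree decomposition puts a clique entirely inside one bag — forcing width ≥ 2. Combining the bounds, tw(G) = 2.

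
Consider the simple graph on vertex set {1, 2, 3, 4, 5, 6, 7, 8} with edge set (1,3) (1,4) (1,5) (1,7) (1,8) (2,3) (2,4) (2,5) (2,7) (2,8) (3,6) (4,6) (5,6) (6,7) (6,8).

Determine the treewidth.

3

A width-3 tree decomposition is:
Bags: B1 = {1, 2, 6, 7}  B2 = {1, 2, 6, 8}  B3 = {1, 2, 4, 6}  B4 = {1, 2, 3, 6}  B5 = {1, 2, 5, 6}
Tree: B1–B2, B2–B3, B3–B4, B4–B5
Each bag holds 4 vertices, so the decomposition has width 3, which upper-bounds the treewidth. For the lower bound: the 4 vertex sets {2,7}, {6,8}, {1}, {4} are disjoint, each induces a connected subgraph, and every pair is joined by at least one edge of G. Contracting each set to a single vertex therefore yields K_{4} as a minor, and since treewidth is minor-monotone, tw(G) ≥ tw(K_{4}) = 3. Combining the bounds, tw(G) = 3.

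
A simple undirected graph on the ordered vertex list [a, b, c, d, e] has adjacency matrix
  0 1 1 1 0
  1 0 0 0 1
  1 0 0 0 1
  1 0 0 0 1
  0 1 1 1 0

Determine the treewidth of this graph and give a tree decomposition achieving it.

Treewidth 2.
Bags: B1 = {a, c, e}  B2 = {a, b, e}  B3 = {a, d, e}
Tree: B1–B2, B2–B3

The largest bag has 3 vertices, giving width 2; this decomposition certifies tw(G) ≤ 2. Since c–a–b–e–c is a cycle in G, G is not acyclic. Forests are exactly the graphs of treewidth ≤ 1, so tw(G) ≥ 2. The upper and lower bounds meet at 2, so that is the treewidth.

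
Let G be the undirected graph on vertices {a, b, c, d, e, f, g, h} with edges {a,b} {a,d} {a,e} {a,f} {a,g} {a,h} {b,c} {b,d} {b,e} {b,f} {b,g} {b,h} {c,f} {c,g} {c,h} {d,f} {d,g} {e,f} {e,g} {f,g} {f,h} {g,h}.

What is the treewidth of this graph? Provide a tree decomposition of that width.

Treewidth 4.
One such decomposition:
Bags: B1 = {b, c, f, g, h}  B2 = {a, b, f, g, h}  B3 = {a, b, d, f, g}  B4 = {a, b, e, f, g}
Tree: B1–B2, B2–B3, B3–B4

Every bag has size at most 5, so the width is 5 − 1 = 4 and tw(G) ≤ 4. Conversely, {b, c, f, g, h} is a clique of size 5, and the vertices of any clique must share a bag in every tree decomposition; so some bag has ≥ 5 vertices and tw(G) ≥ 4. Hence tw(G) = 4 exactly.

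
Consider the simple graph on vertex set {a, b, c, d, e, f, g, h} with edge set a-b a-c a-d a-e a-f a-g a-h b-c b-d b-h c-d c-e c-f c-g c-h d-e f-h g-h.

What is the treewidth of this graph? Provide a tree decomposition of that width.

Each bag holds 4 vertices, so the decomposition has width 3, which upper-bounds the treewidth. On the other hand G contains the 4-clique {a, c, d, e}. A clique must lie in a single bag of any decomposition, so no decomposition can have width below 3. Hence tw(G) = 3 exactly.

Treewidth 3.
One such decomposition:
Bags: B1 = {a, c, d, e}  B2 = {a, b, c, d}  B3 = {a, b, c, h}  B4 = {a, c, f, h}  B5 = {a, c, g, h}
Tree: B1–B2, B2–B3, B3–B4, B4–B5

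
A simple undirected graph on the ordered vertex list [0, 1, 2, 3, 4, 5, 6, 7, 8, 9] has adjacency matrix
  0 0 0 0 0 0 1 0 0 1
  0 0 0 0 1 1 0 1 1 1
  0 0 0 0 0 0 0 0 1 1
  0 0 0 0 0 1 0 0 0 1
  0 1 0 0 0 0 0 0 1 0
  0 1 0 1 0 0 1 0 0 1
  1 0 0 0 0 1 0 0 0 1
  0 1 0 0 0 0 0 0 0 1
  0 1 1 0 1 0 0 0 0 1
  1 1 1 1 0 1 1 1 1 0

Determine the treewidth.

2

A width-2 tree decomposition is:
Bags: B1 = {3, 5, 9}  B2 = {1, 5, 9}  B3 = {5, 6, 9}  B4 = {1, 8, 9}  B5 = {2, 8, 9}  B6 = {0, 6, 9}  B7 = {1, 4, 8}  B8 = {1, 7, 9}
Tree: B1–B2, B2–B3, B2–B4, B4–B5, B3–B6, B4–B7, B4–B8
The largest bag has 3 vertices, giving width 2; this decomposition certifies tw(G) ≤ 2. For the lower bound, the 3 vertices {0, 6, 9} are pairwise adjacent, and any tree decomposition puts a clique entirely inside one bag — forcing width ≥ 2. Hence tw(G) = 2 exactly.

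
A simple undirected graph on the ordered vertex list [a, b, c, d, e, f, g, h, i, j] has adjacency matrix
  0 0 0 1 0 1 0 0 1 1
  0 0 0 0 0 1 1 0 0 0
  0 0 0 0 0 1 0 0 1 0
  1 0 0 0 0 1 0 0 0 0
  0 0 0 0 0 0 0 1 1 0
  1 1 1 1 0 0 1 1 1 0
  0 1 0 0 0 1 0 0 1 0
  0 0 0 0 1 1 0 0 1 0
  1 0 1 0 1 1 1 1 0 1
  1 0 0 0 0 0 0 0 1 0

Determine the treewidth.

A width-2 tree decomposition is:
Bags: B1 = {a, i, j}  B2 = {a, f, i}  B3 = {f, h, i}  B4 = {f, g, i}  B5 = {c, f, i}  B6 = {b, f, g}  B7 = {e, h, i}  B8 = {a, d, f}
Tree: B1–B2, B2–B3, B3–B4, B4–B5, B4–B6, B3–B7, B2–B8
Every bag has size at most 3, so the width is 3 − 1 = 2 and tw(G) ≤ 2. On the other hand G contains the 3-clique {a, i, j}. A clique must lie in a single bag of any decomposition, so no decomposition can have width below 2. Combining the bounds, tw(G) = 2.

2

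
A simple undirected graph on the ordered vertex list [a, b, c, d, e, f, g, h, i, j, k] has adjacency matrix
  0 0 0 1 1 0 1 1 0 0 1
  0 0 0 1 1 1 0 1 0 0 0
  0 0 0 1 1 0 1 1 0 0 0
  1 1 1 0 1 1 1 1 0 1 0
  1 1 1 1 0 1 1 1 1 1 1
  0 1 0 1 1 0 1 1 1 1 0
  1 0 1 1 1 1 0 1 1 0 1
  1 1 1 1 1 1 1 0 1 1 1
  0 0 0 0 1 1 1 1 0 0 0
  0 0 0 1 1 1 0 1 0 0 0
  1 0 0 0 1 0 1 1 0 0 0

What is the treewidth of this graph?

A width-4 tree decomposition is:
Bags: B1 = {d, e, f, g, h}  B2 = {e, f, g, h, i}  B3 = {a, d, e, g, h}  B4 = {b, d, e, f, h}  B5 = {a, e, g, h, k}  B6 = {d, e, f, h, j}  B7 = {c, d, e, g, h}
Tree: B1–B2, B1–B3, B1–B4, B3–B5, B4–B6, B1–B7
The largest bag has 5 vertices, giving width 4; this decomposition certifies tw(G) ≤ 4. For the lower bound, the 5 vertices {a, d, e, g, h} are pairwise adjacent, and any tree decomposition puts a clique entirely inside one bag — forcing width ≥ 4. Hence tw(G) = 4 exactly.

4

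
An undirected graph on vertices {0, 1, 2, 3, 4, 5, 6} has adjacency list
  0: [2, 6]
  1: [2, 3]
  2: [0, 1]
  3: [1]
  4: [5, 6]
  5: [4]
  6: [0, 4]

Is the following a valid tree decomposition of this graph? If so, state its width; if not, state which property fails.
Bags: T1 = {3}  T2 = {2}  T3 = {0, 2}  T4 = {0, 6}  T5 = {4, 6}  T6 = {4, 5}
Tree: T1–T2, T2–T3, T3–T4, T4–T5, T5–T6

A tree decomposition must satisfy three properties: every vertex lies in some bag; for every edge, both endpoints lie together in some bag; and for every vertex, the bags containing it form a connected subtree. Here vertex 1 appears in no bag, so the decomposition is invalid.

No — vertex 1 appears in no bag.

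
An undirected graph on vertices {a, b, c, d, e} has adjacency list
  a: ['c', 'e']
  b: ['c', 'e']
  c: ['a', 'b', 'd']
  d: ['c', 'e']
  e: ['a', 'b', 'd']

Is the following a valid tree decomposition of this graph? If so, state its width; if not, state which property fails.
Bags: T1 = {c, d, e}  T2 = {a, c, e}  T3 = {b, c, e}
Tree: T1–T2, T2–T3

Yes; width 2.

Checking the three conditions: (i) the bags cover all of {a, b, c, d, e}; (ii) for each edge, some bag contains both endpoints; (iii) the bags containing any fixed vertex form a subtree. All hold, so the decomposition is valid with width 3 − 1 = 2.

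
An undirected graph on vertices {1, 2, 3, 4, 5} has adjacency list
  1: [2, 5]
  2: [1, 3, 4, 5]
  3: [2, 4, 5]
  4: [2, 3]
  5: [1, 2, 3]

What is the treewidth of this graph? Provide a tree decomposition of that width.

Treewidth 2.
Bags: B1 = {2, 3, 5}  B2 = {1, 2, 5}  B3 = {2, 3, 4}
Tree: B1–B2, B1–B3

The largest bag has 3 vertices, giving width 2; this decomposition certifies tw(G) ≤ 2. On the other hand G contains the 3-clique {1, 2, 5}. A clique must lie in a single bag of any decomposition, so no decomposition can have width below 2. Combining the bounds, tw(G) = 2.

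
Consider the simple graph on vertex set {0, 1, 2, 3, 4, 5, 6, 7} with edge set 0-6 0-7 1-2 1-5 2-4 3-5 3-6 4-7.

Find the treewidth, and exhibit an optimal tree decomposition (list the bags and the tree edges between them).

Every bag has size at most 3, so the width is 3 − 1 = 2 and tw(G) ≤ 2. For the lower bound, G contains the cycle 2–1–5–3–6–0–7–4–2, so G is not a forest; only forests have treewidth ≤ 1, hence tw(G) ≥ 2. Hence tw(G) = 2 exactly.

Treewidth 2.
Bags: B1 = {1, 2, 5}  B2 = {2, 3, 5}  B3 = {2, 3, 6}  B4 = {0, 2, 6}  B5 = {0, 2, 7}  B6 = {2, 4, 7}
Tree: B1–B2, B2–B3, B3–B4, B4–B5, B5–B6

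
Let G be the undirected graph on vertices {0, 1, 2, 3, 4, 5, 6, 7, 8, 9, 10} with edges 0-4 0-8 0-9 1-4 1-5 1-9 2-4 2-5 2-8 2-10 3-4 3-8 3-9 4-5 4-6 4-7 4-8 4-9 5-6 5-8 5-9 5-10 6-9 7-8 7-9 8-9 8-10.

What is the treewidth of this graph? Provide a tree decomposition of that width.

Every bag has size at most 4, so the width is 4 − 1 = 3 and tw(G) ≤ 3. For the lower bound, the 4 vertices {2, 5, 8, 10} are pairwise adjacent, and any tree decomposition puts a clique entirely inside one bag — forcing width ≥ 3. Combining the bounds, tw(G) = 3.

Treewidth 3.
Bags: B1 = {4, 5, 8, 9}  B2 = {2, 4, 5, 8}  B3 = {0, 4, 8, 9}  B4 = {2, 5, 8, 10}  B5 = {4, 5, 6, 9}  B6 = {1, 4, 5, 9}  B7 = {3, 4, 8, 9}  B8 = {4, 7, 8, 9}
Tree: B1–B2, B1–B3, B2–B4, B1–B5, B5–B6, B3–B7, B3–B8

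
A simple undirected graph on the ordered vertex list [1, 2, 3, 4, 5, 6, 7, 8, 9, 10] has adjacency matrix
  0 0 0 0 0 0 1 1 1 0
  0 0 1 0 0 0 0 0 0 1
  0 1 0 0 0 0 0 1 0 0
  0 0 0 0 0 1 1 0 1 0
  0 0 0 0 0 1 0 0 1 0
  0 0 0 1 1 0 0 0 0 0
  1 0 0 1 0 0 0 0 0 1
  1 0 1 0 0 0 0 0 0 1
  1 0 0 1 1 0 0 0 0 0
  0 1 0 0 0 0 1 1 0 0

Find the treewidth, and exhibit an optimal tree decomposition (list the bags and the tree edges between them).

Each bag holds 3 vertices, so the decomposition has width 2, which upper-bounds the treewidth. For the lower bound, G contains the cycle 5–6–4–9–5, so G is not a forest; only forests have treewidth ≤ 1, hence tw(G) ≥ 2. Hence tw(G) = 2 exactly.

Treewidth 2.
One such decomposition:
Bags: B1 = {5, 6, 9}  B2 = {4, 6, 9}  B3 = {1, 4, 9}  B4 = {1, 4, 7}  B5 = {1, 7, 8}  B6 = {7, 8, 10}  B7 = {3, 8, 10}  B8 = {2, 3, 10}
Tree: B1–B2, B2–B3, B3–B4, B4–B5, B5–B6, B6–B7, B7–B8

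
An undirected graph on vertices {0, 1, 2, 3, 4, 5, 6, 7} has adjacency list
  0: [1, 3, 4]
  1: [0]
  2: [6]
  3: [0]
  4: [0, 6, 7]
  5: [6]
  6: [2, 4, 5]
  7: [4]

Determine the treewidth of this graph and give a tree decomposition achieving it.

Treewidth 1.
One optimal decomposition is:
Bags: B1 = {0, 4}  B2 = {0, 3}  B3 = {4, 6}  B4 = {5, 6}  B5 = {2, 6}  B6 = {0, 1}  B7 = {4, 7}
Tree: B1–B2, B1–B3, B3–B4, B3–B5, B2–B6, B3–B7

Each bag holds 2 vertices, so the decomposition has width 1, which upper-bounds the treewidth. Since G has at least one edge (e.g. 4–0), it is not an edgeless graph, so tw(G) ≥ 1. The upper and lower bounds meet at 1, so that is the treewidth.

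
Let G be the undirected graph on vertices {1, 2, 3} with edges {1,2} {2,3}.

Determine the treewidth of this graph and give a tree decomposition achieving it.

Treewidth 1.
One optimal decomposition is:
Bags: B1 = {2, 3}  B2 = {1, 2}
Tree: B1–B2

The largest bag has 2 vertices, giving width 1; this decomposition certifies tw(G) ≤ 1. G has an edge, so its treewidth is at least 1. Combining the bounds, tw(G) = 1.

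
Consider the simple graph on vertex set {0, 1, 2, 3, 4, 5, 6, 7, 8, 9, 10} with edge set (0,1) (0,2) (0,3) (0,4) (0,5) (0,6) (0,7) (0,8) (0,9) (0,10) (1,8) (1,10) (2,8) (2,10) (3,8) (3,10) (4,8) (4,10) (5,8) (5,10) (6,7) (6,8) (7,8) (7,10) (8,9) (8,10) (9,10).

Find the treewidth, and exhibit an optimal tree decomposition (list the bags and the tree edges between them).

Every bag has size at most 4, so the width is 4 − 1 = 3 and tw(G) ≤ 3. For the lower bound, the 4 vertices {0, 1, 8, 10} are pairwise adjacent, and any tree decomposition puts a clique entirely inside one bag — forcing width ≥ 3. Hence tw(G) = 3 exactly.

Treewidth 3.
One optimal decomposition is:
Bags: B1 = {0, 7, 8, 10}  B2 = {0, 4, 8, 10}  B3 = {0, 8, 9, 10}  B4 = {0, 1, 8, 10}  B5 = {0, 2, 8, 10}  B6 = {0, 3, 8, 10}  B7 = {0, 5, 8, 10}  B8 = {0, 6, 7, 8}
Tree: B1–B2, B1–B3, B1–B4, B2–B5, B1–B6, B4–B7, B1–B8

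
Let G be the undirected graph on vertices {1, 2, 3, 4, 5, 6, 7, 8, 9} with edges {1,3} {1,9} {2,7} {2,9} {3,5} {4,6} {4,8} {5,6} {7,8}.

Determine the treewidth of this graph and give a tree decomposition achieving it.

Treewidth 2.
One optimal decomposition is:
Bags: B1 = {4, 5, 6}  B2 = {4, 5, 8}  B3 = {5, 7, 8}  B4 = {2, 5, 7}  B5 = {2, 5, 9}  B6 = {1, 5, 9}  B7 = {1, 3, 5}
Tree: B1–B2, B2–B3, B3–B4, B4–B5, B5–B6, B6–B7

Every bag has size at most 3, so the width is 3 − 1 = 2 and tw(G) ≤ 2. Since 5–6–4–8–7–2–9–1–3–5 is a cycle in G, G is not acyclic. Forests are exactly the graphs of treewidth ≤ 1, so tw(G) ≥ 2. Hence tw(G) = 2 exactly.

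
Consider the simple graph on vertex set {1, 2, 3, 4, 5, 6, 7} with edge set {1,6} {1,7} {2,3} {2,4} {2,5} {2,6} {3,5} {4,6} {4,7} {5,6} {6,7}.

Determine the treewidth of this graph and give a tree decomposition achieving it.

Each bag holds 3 vertices, so the decomposition has width 2, which upper-bounds the treewidth. On the other hand G contains the 3-clique {2, 3, 5}. A clique must lie in a single bag of any decomposition, so no decomposition can have width below 2. Hence tw(G) = 2 exactly.

Treewidth 2.
Bags: B1 = {2, 4, 6}  B2 = {2, 5, 6}  B3 = {2, 3, 5}  B4 = {4, 6, 7}  B5 = {1, 6, 7}
Tree: B1–B2, B2–B3, B1–B4, B4–B5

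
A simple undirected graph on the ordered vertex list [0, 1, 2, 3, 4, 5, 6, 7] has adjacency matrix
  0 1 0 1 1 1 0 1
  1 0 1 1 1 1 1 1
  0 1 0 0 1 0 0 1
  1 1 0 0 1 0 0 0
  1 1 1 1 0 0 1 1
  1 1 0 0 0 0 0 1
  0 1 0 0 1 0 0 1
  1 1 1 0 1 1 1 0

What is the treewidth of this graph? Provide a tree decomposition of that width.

Treewidth 3.
One optimal decomposition is:
Bags: B1 = {0, 1, 4, 7}  B2 = {1, 4, 6, 7}  B3 = {0, 1, 3, 4}  B4 = {0, 1, 5, 7}  B5 = {1, 2, 4, 7}
Tree: B1–B2, B1–B3, B1–B4, B1–B5

The largest bag has 4 vertices, giving width 3; this decomposition certifies tw(G) ≤ 3. On the other hand G contains the 4-clique {0, 1, 3, 4}. A clique must lie in a single bag of any decomposition, so no decomposition can have width below 3. Therefore the treewidth is 3.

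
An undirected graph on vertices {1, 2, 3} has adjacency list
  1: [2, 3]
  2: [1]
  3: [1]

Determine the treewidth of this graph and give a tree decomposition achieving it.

Each bag holds 2 vertices, so the decomposition has width 1, which upper-bounds the treewidth. G has an edge, so its treewidth is at least 1. Hence tw(G) = 1 exactly.

Treewidth 1.
One optimal decomposition is:
Bags: B1 = {1, 2}  B2 = {1, 3}
Tree: B1–B2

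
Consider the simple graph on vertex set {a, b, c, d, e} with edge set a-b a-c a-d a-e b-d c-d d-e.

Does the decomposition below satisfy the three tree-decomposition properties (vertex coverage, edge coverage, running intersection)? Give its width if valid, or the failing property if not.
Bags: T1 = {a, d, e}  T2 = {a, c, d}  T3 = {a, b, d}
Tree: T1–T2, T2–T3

Every vertex of G appears in some bag (union = {a, b, c, d, e}); every edge is covered by a bag; and for each vertex v the set of bags containing v is connected in the bag tree. The decomposition is therefore valid. The largest bag has 3 vertices, so the width is 2.

Yes; width 2.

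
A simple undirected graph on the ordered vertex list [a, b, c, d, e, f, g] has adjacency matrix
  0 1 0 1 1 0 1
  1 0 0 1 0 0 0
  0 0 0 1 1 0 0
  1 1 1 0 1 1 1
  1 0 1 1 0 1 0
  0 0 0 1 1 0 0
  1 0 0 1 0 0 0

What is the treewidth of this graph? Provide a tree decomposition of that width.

Treewidth 2.
Bags: B1 = {a, d, e}  B2 = {c, d, e}  B3 = {a, d, g}  B4 = {d, e, f}  B5 = {a, b, d}
Tree: B1–B2, B1–B3, B1–B4, B1–B5

Every bag has size at most 3, so the width is 3 − 1 = 2 and tw(G) ≤ 2. Conversely, {a, d, g} is a clique of size 3, and the vertices of any clique must share a bag in every tree decomposition; so some bag has ≥ 3 vertices and tw(G) ≥ 2. Combining the bounds, tw(G) = 2.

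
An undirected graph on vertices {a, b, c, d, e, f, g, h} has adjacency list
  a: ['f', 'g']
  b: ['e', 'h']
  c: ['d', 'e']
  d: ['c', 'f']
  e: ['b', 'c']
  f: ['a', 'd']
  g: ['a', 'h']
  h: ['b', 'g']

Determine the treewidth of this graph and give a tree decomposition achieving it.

The largest bag has 3 vertices, giving width 2; this decomposition certifies tw(G) ≤ 2. Since f–d–c–e–b–h–g–a–f is a cycle in G, G is not acyclic. Forests are exactly the graphs of treewidth ≤ 1, so tw(G) ≥ 2. Hence tw(G) = 2 exactly.

Treewidth 2.
One optimal decomposition is:
Bags: B1 = {c, d, f}  B2 = {c, e, f}  B3 = {b, e, f}  B4 = {b, f, h}  B5 = {f, g, h}  B6 = {a, f, g}
Tree: B1–B2, B2–B3, B3–B4, B4–B5, B5–B6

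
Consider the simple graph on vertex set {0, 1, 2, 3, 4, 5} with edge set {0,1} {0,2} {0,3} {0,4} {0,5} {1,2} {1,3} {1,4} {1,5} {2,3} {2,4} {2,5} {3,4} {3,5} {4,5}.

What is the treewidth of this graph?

A width-5 tree decomposition is:
Bags: B1 = {0, 1, 2, 3, 4, 5}
Tree: (single bag)
A single bag containing all 6 vertices is trivially a valid decomposition of width 5. Conversely, {0, 1, 2, 3, 4, 5} is a clique of size 6, and the vertices of any clique must share a bag in every tree decomposition; so some bag has ≥ 6 vertices and tw(G) ≥ 5. Therefore the treewidth is 5.

5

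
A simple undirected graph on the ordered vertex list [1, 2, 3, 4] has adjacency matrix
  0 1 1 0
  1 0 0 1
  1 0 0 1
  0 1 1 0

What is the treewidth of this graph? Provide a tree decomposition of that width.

Each bag holds 3 vertices, so the decomposition has width 2, which upper-bounds the treewidth. For the lower bound, G contains the cycle 4–2–1–3–4, so G is not a forest; only forests have treewidth ≤ 1, hence tw(G) ≥ 2. Hence tw(G) = 2 exactly.

Treewidth 2.
One optimal decomposition is:
Bags: B1 = {1, 2, 4}  B2 = {1, 3, 4}
Tree: B1–B2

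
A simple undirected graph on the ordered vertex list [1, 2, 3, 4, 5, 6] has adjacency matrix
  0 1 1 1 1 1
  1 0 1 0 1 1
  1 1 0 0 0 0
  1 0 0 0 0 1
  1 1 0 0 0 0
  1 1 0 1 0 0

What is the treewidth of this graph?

2

A width-2 tree decomposition is:
Bags: B1 = {1, 2, 3}  B2 = {1, 2, 5}  B3 = {1, 2, 6}  B4 = {1, 4, 6}
Tree: B1–B2, B1–B3, B3–B4
Each bag holds 3 vertices, so the decomposition has width 2, which upper-bounds the treewidth. On the other hand G contains the 3-clique {1, 2, 3}. A clique must lie in a single bag of any decomposition, so no decomposition can have width below 2. Therefore the treewidth is 2.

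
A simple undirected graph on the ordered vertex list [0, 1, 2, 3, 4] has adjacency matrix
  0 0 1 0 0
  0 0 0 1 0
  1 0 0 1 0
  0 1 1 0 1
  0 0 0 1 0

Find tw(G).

A width-1 tree decomposition is:
Bags: B1 = {1, 3}  B2 = {2, 3}  B3 = {3, 4}  B4 = {0, 2}
Tree: B1–B2, B2–B3, B2–B4
Each bag holds 2 vertices, so the decomposition has width 1, which upper-bounds the treewidth. Any graph with an edge has treewidth ≥ 1, and G has the edge 1–3. The upper and lower bounds meet at 1, so that is the treewidth.

1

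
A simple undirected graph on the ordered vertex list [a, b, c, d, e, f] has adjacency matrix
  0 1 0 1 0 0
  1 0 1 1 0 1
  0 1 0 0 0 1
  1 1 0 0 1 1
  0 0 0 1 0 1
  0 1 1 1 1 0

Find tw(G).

A width-2 tree decomposition is:
Bags: B1 = {a, b, d}  B2 = {b, d, f}  B3 = {b, c, f}  B4 = {d, e, f}
Tree: B1–B2, B2–B3, B2–B4
Each bag holds 3 vertices, so the decomposition has width 2, which upper-bounds the treewidth. For the lower bound, the 3 vertices {d, e, f} are pairwise adjacent, and any tree decomposition puts a clique entirely inside one bag — forcing width ≥ 2. Therefore the treewidth is 2.

2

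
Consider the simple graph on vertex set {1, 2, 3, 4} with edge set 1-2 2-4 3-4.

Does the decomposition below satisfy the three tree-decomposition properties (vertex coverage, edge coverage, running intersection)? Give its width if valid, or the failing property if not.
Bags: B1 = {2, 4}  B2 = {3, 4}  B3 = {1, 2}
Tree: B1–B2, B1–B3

Yes; width 1.

Vertex coverage: the bags together contain {1, 2, 3, 4}, the full vertex set. Edge coverage: each edge of G has both endpoints in at least one bag. Running intersection: for every vertex, the bags containing it form a connected subtree. All three properties hold, so this is a valid tree decomposition of width max|bag| − 1 = 1, and hence tw(G) ≤ 1.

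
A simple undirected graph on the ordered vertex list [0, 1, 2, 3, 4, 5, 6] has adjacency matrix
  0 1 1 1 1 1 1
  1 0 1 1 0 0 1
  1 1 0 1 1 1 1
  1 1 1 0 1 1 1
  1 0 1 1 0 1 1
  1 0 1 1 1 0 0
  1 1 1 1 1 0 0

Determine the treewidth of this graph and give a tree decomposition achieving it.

Treewidth 4.
One optimal decomposition is:
Bags: B1 = {0, 2, 3, 4, 6}  B2 = {0, 1, 2, 3, 6}  B3 = {0, 2, 3, 4, 5}
Tree: B1–B2, B1–B3

Each bag holds 5 vertices, so the decomposition has width 4, which upper-bounds the treewidth. On the other hand G contains the 5-clique {0, 1, 2, 3, 6}. A clique must lie in a single bag of any decomposition, so no decomposition can have width below 4. Hence tw(G) = 4 exactly.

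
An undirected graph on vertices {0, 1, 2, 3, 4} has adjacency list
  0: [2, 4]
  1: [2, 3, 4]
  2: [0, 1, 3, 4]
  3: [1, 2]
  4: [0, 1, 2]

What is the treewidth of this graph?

2

A width-2 tree decomposition is:
Bags: B1 = {0, 2, 4}  B2 = {1, 2, 4}  B3 = {1, 2, 3}
Tree: B1–B2, B2–B3
Each bag holds 3 vertices, so the decomposition has width 2, which upper-bounds the treewidth. For the lower bound, the 3 vertices {0, 2, 4} are pairwise adjacent, and any tree decomposition puts a clique entirely inside one bag — forcing width ≥ 2. Combining the bounds, tw(G) = 2.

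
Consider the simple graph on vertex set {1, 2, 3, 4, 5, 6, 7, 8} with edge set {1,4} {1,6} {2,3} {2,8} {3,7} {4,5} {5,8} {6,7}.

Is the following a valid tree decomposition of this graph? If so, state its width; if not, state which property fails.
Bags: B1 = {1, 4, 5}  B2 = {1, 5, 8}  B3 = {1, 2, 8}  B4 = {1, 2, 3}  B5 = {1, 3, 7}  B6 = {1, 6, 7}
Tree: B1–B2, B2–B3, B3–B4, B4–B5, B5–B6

Yes; width 2.

Checking the three conditions: (i) the bags cover all of {1, 2, 3, 4, 5, 6, 7, 8}; (ii) for each edge, some bag contains both endpoints; (iii) the bags containing any fixed vertex form a subtree. All hold, so the decomposition is valid with width 3 − 1 = 2.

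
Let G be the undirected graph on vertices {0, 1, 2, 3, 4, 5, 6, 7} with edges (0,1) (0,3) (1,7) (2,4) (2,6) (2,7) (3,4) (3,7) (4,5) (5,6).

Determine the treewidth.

2

A width-2 tree decomposition is:
Bags: B1 = {4, 5, 6}  B2 = {2, 4, 6}  B3 = {2, 3, 4}  B4 = {2, 3, 7}  B5 = {0, 3, 7}  B6 = {0, 1, 7}
Tree: B1–B2, B2–B3, B3–B4, B4–B5, B5–B6
Each bag holds 3 vertices, so the decomposition has width 2, which upper-bounds the treewidth. For the lower bound, G contains the cycle 5–6–2–4–5, so G is not a forest; only forests have treewidth ≤ 1, hence tw(G) ≥ 2. The upper and lower bounds meet at 2, so that is the treewidth.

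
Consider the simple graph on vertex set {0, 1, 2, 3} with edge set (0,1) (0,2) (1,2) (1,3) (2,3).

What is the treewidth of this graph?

A width-2 tree decomposition is:
Bags: B1 = {0, 1, 2}  B2 = {1, 2, 3}
Tree: B1–B2
Each bag holds 3 vertices, so the decomposition has width 2, which upper-bounds the treewidth. For the lower bound, the 3 vertices {0, 1, 2} are pairwise adjacent, and any tree decomposition puts a clique entirely inside one bag — forcing width ≥ 2. Combining the bounds, tw(G) = 2.

2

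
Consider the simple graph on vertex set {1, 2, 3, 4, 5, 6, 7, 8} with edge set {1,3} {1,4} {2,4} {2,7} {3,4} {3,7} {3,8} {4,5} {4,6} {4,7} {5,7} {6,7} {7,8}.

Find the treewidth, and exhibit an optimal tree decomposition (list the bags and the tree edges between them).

Treewidth 2.
Bags: B1 = {4, 6, 7}  B2 = {3, 4, 7}  B3 = {4, 5, 7}  B4 = {3, 7, 8}  B5 = {2, 4, 7}  B6 = {1, 3, 4}
Tree: B1–B2, B1–B3, B2–B4, B2–B5, B2–B6

Each bag holds 3 vertices, so the decomposition has width 2, which upper-bounds the treewidth. For the lower bound, the 3 vertices {3, 7, 8} are pairwise adjacent, and any tree decomposition puts a clique entirely inside one bag — forcing width ≥ 2. Therefore the treewidth is 2.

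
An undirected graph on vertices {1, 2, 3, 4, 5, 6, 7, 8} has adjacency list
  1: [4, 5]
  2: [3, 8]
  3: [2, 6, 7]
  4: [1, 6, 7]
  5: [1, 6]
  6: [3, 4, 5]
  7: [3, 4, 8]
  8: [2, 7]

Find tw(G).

A width-2 tree decomposition is:
Bags: B1 = {2, 7, 8}  B2 = {2, 3, 7}  B3 = {3, 4, 7}  B4 = {3, 4, 6}  B5 = {1, 4, 6}  B6 = {1, 5, 6}
Tree: B1–B2, B2–B3, B3–B4, B4–B5, B5–B6
Every bag has size at most 3, so the width is 3 − 1 = 2 and tw(G) ≤ 2. Since 8–2–3–7–8 is a cycle in G, G is not acyclic. Forests are exactly the graphs of treewidth ≤ 1, so tw(G) ≥ 2. Hence tw(G) = 2 exactly.

2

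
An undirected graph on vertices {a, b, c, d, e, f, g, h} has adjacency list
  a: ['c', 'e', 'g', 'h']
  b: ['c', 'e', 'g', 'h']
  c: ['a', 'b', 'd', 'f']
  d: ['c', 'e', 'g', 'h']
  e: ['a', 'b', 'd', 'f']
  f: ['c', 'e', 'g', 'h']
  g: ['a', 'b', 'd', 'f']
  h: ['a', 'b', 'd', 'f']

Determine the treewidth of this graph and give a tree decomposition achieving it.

The largest bag has 5 vertices, giving width 4; this decomposition certifies tw(G) ≤ 4. For the lower bound: the 5 vertex sets {f,h}, {c,d}, {b,e}, {g}, {a} are disjoint, each induces a connected subgraph, and every pair is joined by at least one edge of G. Contracting each set to a single vertex therefore yields K_{5} as a minor, and since treewidth is minor-monotone, tw(G) ≥ tw(K_{5}) = 4. Therefore the treewidth is 4.

Treewidth 4.
Bags: B1 = {c, e, f, g, h}  B2 = {c, d, e, g, h}  B3 = {b, c, e, g, h}  B4 = {a, c, e, g, h}
Tree: B1–B2, B2–B3, B3–B4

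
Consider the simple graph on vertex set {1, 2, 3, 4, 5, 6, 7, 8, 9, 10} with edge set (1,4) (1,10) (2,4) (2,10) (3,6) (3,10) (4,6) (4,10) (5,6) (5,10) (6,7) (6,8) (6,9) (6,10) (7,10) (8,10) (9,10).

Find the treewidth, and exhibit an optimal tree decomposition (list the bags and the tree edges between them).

Treewidth 2.
One such decomposition:
Bags: B1 = {6, 7, 10}  B2 = {4, 6, 10}  B3 = {2, 4, 10}  B4 = {6, 9, 10}  B5 = {3, 6, 10}  B6 = {5, 6, 10}  B7 = {6, 8, 10}  B8 = {1, 4, 10}
Tree: B1–B2, B2–B3, B1–B4, B4–B5, B4–B6, B2–B7, B2–B8

Each bag holds 3 vertices, so the decomposition has width 2, which upper-bounds the treewidth. Conversely, {1, 4, 10} is a clique of size 3, and the vertices of any clique must share a bag in every tree decomposition; so some bag has ≥ 3 vertices and tw(G) ≥ 2. Therefore the treewidth is 2.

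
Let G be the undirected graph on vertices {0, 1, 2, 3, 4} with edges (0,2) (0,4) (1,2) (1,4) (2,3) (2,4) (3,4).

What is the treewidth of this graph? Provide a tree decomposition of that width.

Each bag holds 3 vertices, so the decomposition has width 2, which upper-bounds the treewidth. On the other hand G contains the 3-clique {0, 2, 4}. A clique must lie in a single bag of any decomposition, so no decomposition can have width below 2. Combining the bounds, tw(G) = 2.

Treewidth 2.
One such decomposition:
Bags: B1 = {2, 3, 4}  B2 = {0, 2, 4}  B3 = {1, 2, 4}
Tree: B1–B2, B1–B3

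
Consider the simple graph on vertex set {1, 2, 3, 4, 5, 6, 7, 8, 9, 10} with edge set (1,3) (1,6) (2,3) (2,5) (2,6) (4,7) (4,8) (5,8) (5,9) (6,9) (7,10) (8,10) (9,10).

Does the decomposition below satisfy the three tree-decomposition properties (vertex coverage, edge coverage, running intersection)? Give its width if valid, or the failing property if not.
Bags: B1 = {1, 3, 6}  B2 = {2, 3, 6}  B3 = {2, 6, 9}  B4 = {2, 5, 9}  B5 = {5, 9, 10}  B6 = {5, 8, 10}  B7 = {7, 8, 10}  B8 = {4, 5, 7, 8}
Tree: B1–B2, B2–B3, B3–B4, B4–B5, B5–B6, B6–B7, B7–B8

A tree decomposition must satisfy three properties: every vertex lies in some bag; for every edge, both endpoints lie together in some bag; and for every vertex, the bags containing it form a connected subtree. Here bags containing vertex 5 are not connected in the tree, so the decomposition is invalid.

No — bags containing vertex 5 are not connected in the tree.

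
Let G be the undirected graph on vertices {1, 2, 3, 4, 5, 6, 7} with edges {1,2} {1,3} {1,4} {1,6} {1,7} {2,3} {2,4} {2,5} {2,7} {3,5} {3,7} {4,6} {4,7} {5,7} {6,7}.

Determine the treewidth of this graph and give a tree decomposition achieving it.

Every bag has size at most 4, so the width is 4 − 1 = 3 and tw(G) ≤ 3. On the other hand G contains the 4-clique {1, 2, 3, 7}. A clique must lie in a single bag of any decomposition, so no decomposition can have width below 3. The upper and lower bounds meet at 3, so that is the treewidth.

Treewidth 3.
Bags: B1 = {1, 2, 4, 7}  B2 = {1, 2, 3, 7}  B3 = {1, 4, 6, 7}  B4 = {2, 3, 5, 7}
Tree: B1–B2, B1–B3, B2–B4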